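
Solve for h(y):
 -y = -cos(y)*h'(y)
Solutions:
 h(y) = C1 + Integral(y/cos(y), y)


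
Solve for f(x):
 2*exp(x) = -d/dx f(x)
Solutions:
 f(x) = C1 - 2*exp(x)


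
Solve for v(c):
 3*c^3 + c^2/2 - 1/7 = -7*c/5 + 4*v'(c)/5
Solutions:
 v(c) = C1 + 15*c^4/16 + 5*c^3/24 + 7*c^2/8 - 5*c/28


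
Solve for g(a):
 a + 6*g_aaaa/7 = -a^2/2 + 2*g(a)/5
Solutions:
 g(a) = C1*exp(-15^(3/4)*7^(1/4)*a/15) + C2*exp(15^(3/4)*7^(1/4)*a/15) + C3*sin(15^(3/4)*7^(1/4)*a/15) + C4*cos(15^(3/4)*7^(1/4)*a/15) + 5*a^2/4 + 5*a/2


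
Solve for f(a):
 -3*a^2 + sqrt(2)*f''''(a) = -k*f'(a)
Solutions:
 f(a) = C1 + C2*exp(2^(5/6)*a*(-k)^(1/3)/2) + C3*exp(2^(5/6)*a*(-k)^(1/3)*(-1 + sqrt(3)*I)/4) + C4*exp(-2^(5/6)*a*(-k)^(1/3)*(1 + sqrt(3)*I)/4) + a^3/k


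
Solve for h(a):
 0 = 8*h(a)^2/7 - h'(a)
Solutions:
 h(a) = -7/(C1 + 8*a)


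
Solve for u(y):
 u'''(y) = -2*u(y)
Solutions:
 u(y) = C3*exp(-2^(1/3)*y) + (C1*sin(2^(1/3)*sqrt(3)*y/2) + C2*cos(2^(1/3)*sqrt(3)*y/2))*exp(2^(1/3)*y/2)


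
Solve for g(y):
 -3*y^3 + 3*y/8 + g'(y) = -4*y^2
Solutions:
 g(y) = C1 + 3*y^4/4 - 4*y^3/3 - 3*y^2/16


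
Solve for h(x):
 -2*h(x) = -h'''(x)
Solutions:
 h(x) = C3*exp(2^(1/3)*x) + (C1*sin(2^(1/3)*sqrt(3)*x/2) + C2*cos(2^(1/3)*sqrt(3)*x/2))*exp(-2^(1/3)*x/2)


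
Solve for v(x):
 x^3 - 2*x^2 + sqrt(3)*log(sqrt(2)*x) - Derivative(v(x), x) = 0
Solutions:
 v(x) = C1 + x^4/4 - 2*x^3/3 + sqrt(3)*x*log(x) - sqrt(3)*x + sqrt(3)*x*log(2)/2


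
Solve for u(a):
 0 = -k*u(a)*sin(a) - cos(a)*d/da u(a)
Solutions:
 u(a) = C1*exp(k*log(cos(a)))


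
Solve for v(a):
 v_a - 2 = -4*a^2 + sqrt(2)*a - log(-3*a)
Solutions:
 v(a) = C1 - 4*a^3/3 + sqrt(2)*a^2/2 - a*log(-a) + a*(3 - log(3))


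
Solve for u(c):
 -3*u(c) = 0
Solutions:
 u(c) = 0


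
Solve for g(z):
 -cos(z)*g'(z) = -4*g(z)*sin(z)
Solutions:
 g(z) = C1/cos(z)^4


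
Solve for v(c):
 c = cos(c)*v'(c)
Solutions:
 v(c) = C1 + Integral(c/cos(c), c)


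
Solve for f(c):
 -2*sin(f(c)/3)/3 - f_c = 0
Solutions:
 2*c/3 + 3*log(cos(f(c)/3) - 1)/2 - 3*log(cos(f(c)/3) + 1)/2 = C1


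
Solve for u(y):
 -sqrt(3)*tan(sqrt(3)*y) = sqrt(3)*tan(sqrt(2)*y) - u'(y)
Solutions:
 u(y) = C1 - sqrt(6)*log(cos(sqrt(2)*y))/2 - log(cos(sqrt(3)*y))


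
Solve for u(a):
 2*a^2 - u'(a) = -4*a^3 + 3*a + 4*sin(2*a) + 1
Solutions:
 u(a) = C1 + a^4 + 2*a^3/3 - 3*a^2/2 - a + 2*cos(2*a)


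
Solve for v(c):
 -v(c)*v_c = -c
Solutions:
 v(c) = -sqrt(C1 + c^2)
 v(c) = sqrt(C1 + c^2)


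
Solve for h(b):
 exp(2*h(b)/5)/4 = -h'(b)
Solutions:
 h(b) = 5*log(-sqrt(-1/(C1 - b))) + 5*log(10)/2
 h(b) = 5*log(-1/(C1 - b))/2 + 5*log(10)/2


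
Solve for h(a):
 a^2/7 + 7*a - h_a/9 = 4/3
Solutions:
 h(a) = C1 + 3*a^3/7 + 63*a^2/2 - 12*a


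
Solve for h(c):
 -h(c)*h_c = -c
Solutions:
 h(c) = -sqrt(C1 + c^2)
 h(c) = sqrt(C1 + c^2)


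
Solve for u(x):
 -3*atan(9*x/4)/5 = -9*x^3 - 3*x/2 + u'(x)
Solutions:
 u(x) = C1 + 9*x^4/4 + 3*x^2/4 - 3*x*atan(9*x/4)/5 + 2*log(81*x^2 + 16)/15


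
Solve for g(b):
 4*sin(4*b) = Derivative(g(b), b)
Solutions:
 g(b) = C1 - cos(4*b)


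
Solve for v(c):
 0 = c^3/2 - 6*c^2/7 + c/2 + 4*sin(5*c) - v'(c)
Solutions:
 v(c) = C1 + c^4/8 - 2*c^3/7 + c^2/4 - 4*cos(5*c)/5


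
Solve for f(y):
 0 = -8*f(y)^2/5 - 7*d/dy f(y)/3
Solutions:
 f(y) = 35/(C1 + 24*y)


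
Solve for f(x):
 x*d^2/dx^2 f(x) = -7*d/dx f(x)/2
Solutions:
 f(x) = C1 + C2/x^(5/2)


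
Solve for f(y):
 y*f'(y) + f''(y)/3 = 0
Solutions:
 f(y) = C1 + C2*erf(sqrt(6)*y/2)


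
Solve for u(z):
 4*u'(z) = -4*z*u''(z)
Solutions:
 u(z) = C1 + C2*log(z)


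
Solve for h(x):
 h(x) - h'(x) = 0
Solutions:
 h(x) = C1*exp(x)


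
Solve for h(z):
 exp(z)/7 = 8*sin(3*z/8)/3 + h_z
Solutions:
 h(z) = C1 + exp(z)/7 + 64*cos(3*z/8)/9


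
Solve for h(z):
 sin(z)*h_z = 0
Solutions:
 h(z) = C1


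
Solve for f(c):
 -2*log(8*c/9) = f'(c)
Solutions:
 f(c) = C1 - 2*c*log(c) + c*log(81/64) + 2*c


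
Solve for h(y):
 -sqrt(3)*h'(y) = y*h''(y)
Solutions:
 h(y) = C1 + C2*y^(1 - sqrt(3))


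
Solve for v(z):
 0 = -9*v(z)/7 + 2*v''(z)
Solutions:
 v(z) = C1*exp(-3*sqrt(14)*z/14) + C2*exp(3*sqrt(14)*z/14)


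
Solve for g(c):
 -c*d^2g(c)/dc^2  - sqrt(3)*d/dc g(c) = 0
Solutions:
 g(c) = C1 + C2*c^(1 - sqrt(3))


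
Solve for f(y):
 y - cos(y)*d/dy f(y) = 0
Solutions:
 f(y) = C1 + Integral(y/cos(y), y)


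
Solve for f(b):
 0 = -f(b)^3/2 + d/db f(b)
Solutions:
 f(b) = -sqrt(-1/(C1 + b))
 f(b) = sqrt(-1/(C1 + b))


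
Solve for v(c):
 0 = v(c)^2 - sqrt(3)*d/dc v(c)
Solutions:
 v(c) = -3/(C1 + sqrt(3)*c)


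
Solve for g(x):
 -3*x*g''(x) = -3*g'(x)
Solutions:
 g(x) = C1 + C2*x^2


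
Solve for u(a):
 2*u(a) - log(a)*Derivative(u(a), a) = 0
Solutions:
 u(a) = C1*exp(2*li(a))


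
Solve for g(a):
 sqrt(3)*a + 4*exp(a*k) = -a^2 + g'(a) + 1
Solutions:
 g(a) = C1 + a^3/3 + sqrt(3)*a^2/2 - a + 4*exp(a*k)/k


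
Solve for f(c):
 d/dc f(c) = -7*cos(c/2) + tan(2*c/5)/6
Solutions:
 f(c) = C1 - 5*log(cos(2*c/5))/12 - 14*sin(c/2)


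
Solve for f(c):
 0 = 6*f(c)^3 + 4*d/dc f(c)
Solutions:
 f(c) = -sqrt(-1/(C1 - 3*c))
 f(c) = sqrt(-1/(C1 - 3*c))


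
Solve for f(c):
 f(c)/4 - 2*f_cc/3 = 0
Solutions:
 f(c) = C1*exp(-sqrt(6)*c/4) + C2*exp(sqrt(6)*c/4)


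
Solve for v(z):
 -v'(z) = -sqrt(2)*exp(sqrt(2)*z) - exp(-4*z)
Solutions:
 v(z) = C1 + exp(sqrt(2)*z) - exp(-4*z)/4


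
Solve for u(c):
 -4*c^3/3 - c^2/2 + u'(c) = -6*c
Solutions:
 u(c) = C1 + c^4/3 + c^3/6 - 3*c^2


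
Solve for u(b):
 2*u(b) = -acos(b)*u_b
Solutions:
 u(b) = C1*exp(-2*Integral(1/acos(b), b))


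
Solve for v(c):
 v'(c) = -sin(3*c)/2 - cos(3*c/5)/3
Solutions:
 v(c) = C1 - 5*sin(3*c/5)/9 + cos(3*c)/6


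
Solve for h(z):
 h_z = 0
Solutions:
 h(z) = C1


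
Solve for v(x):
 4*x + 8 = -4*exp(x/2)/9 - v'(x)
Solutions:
 v(x) = C1 - 2*x^2 - 8*x - 8*exp(x/2)/9


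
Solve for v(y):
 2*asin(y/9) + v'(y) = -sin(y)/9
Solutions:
 v(y) = C1 - 2*y*asin(y/9) - 2*sqrt(81 - y^2) + cos(y)/9


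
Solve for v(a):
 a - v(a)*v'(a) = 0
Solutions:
 v(a) = -sqrt(C1 + a^2)
 v(a) = sqrt(C1 + a^2)


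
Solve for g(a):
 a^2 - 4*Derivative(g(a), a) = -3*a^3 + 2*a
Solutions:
 g(a) = C1 + 3*a^4/16 + a^3/12 - a^2/4


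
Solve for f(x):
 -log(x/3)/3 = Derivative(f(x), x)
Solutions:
 f(x) = C1 - x*log(x)/3 + x/3 + x*log(3)/3


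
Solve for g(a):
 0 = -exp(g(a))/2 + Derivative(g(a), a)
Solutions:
 g(a) = log(-1/(C1 + a)) + log(2)


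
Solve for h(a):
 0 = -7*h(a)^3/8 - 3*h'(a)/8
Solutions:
 h(a) = -sqrt(6)*sqrt(-1/(C1 - 7*a))/2
 h(a) = sqrt(6)*sqrt(-1/(C1 - 7*a))/2


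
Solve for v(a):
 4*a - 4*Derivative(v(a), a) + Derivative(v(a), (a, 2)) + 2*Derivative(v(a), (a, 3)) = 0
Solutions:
 v(a) = C1 + C2*exp(a*(-1 + sqrt(33))/4) + C3*exp(-a*(1 + sqrt(33))/4) + a^2/2 + a/4


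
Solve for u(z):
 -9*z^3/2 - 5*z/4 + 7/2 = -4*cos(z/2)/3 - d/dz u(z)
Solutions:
 u(z) = C1 + 9*z^4/8 + 5*z^2/8 - 7*z/2 - 8*sin(z/2)/3


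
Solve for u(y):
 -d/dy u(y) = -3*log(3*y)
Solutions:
 u(y) = C1 + 3*y*log(y) - 3*y + y*log(27)


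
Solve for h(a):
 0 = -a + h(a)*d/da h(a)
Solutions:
 h(a) = -sqrt(C1 + a^2)
 h(a) = sqrt(C1 + a^2)


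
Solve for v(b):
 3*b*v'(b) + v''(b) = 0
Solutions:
 v(b) = C1 + C2*erf(sqrt(6)*b/2)


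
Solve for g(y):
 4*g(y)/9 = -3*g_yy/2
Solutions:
 g(y) = C1*sin(2*sqrt(6)*y/9) + C2*cos(2*sqrt(6)*y/9)


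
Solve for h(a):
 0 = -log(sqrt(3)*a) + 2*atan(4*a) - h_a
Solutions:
 h(a) = C1 - a*log(a) + 2*a*atan(4*a) - a*log(3)/2 + a - log(16*a^2 + 1)/4


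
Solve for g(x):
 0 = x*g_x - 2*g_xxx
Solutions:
 g(x) = C1 + Integral(C2*airyai(2^(2/3)*x/2) + C3*airybi(2^(2/3)*x/2), x)


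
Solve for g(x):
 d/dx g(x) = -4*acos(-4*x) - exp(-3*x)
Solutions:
 g(x) = C1 - 4*x*acos(-4*x) - sqrt(1 - 16*x^2) + exp(-3*x)/3


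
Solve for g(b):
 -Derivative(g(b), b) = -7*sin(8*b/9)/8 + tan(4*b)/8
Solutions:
 g(b) = C1 + log(cos(4*b))/32 - 63*cos(8*b/9)/64


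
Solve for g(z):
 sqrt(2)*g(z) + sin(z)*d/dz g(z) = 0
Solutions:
 g(z) = C1*(cos(z) + 1)^(sqrt(2)/2)/(cos(z) - 1)^(sqrt(2)/2)


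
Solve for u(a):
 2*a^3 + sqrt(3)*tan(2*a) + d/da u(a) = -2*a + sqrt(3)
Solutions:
 u(a) = C1 - a^4/2 - a^2 + sqrt(3)*a + sqrt(3)*log(cos(2*a))/2


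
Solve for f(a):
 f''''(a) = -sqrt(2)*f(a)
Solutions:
 f(a) = (C1*sin(2^(5/8)*a/2) + C2*cos(2^(5/8)*a/2))*exp(-2^(5/8)*a/2) + (C3*sin(2^(5/8)*a/2) + C4*cos(2^(5/8)*a/2))*exp(2^(5/8)*a/2)


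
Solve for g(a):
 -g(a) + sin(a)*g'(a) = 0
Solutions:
 g(a) = C1*sqrt(cos(a) - 1)/sqrt(cos(a) + 1)


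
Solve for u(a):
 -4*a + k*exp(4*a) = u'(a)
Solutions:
 u(a) = C1 - 2*a^2 + k*exp(4*a)/4


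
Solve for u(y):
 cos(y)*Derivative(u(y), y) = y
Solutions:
 u(y) = C1 + Integral(y/cos(y), y)


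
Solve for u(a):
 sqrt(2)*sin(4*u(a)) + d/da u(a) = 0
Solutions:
 u(a) = -acos((-C1 - exp(8*sqrt(2)*a))/(C1 - exp(8*sqrt(2)*a)))/4 + pi/2
 u(a) = acos((-C1 - exp(8*sqrt(2)*a))/(C1 - exp(8*sqrt(2)*a)))/4


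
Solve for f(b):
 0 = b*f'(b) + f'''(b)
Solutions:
 f(b) = C1 + Integral(C2*airyai(-b) + C3*airybi(-b), b)


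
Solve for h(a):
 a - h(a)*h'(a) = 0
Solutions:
 h(a) = -sqrt(C1 + a^2)
 h(a) = sqrt(C1 + a^2)


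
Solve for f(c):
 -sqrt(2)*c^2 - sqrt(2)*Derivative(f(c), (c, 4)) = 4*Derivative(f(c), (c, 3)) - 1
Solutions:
 f(c) = C1 + C2*c + C3*c^2 + C4*exp(-2*sqrt(2)*c) - sqrt(2)*c^5/240 + c^4/96 + c^3*(4 - sqrt(2))/96


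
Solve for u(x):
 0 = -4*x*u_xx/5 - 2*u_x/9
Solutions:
 u(x) = C1 + C2*x^(13/18)


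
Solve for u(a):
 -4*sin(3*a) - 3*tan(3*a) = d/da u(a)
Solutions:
 u(a) = C1 + log(cos(3*a)) + 4*cos(3*a)/3


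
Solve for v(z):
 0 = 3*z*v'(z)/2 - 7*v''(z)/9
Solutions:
 v(z) = C1 + C2*erfi(3*sqrt(21)*z/14)


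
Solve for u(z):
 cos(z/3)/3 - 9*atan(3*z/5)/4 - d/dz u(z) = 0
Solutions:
 u(z) = C1 - 9*z*atan(3*z/5)/4 + 15*log(9*z^2 + 25)/8 + sin(z/3)


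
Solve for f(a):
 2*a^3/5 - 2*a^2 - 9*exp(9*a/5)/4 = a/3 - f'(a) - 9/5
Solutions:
 f(a) = C1 - a^4/10 + 2*a^3/3 + a^2/6 - 9*a/5 + 5*exp(9*a/5)/4


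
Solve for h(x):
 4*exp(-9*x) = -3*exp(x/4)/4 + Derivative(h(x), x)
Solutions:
 h(x) = C1 + 3*exp(x/4) - 4*exp(-9*x)/9


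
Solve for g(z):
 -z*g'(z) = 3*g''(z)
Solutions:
 g(z) = C1 + C2*erf(sqrt(6)*z/6)


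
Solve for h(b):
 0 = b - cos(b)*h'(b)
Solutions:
 h(b) = C1 + Integral(b/cos(b), b)


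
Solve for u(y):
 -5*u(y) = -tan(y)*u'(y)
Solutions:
 u(y) = C1*sin(y)^5


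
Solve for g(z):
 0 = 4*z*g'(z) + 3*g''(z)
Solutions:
 g(z) = C1 + C2*erf(sqrt(6)*z/3)


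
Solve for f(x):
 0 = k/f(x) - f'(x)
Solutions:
 f(x) = -sqrt(C1 + 2*k*x)
 f(x) = sqrt(C1 + 2*k*x)


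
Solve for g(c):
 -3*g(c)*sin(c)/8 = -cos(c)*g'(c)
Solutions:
 g(c) = C1/cos(c)^(3/8)


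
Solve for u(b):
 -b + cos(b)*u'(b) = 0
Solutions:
 u(b) = C1 + Integral(b/cos(b), b)


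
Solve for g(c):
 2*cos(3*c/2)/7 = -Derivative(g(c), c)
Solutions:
 g(c) = C1 - 4*sin(3*c/2)/21


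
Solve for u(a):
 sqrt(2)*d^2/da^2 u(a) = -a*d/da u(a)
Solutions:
 u(a) = C1 + C2*erf(2^(1/4)*a/2)


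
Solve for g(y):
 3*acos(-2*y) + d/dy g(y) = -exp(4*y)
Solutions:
 g(y) = C1 - 3*y*acos(-2*y) - 3*sqrt(1 - 4*y^2)/2 - exp(4*y)/4


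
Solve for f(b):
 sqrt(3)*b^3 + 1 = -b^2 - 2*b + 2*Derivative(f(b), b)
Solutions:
 f(b) = C1 + sqrt(3)*b^4/8 + b^3/6 + b^2/2 + b/2


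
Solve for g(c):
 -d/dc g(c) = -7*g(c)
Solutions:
 g(c) = C1*exp(7*c)


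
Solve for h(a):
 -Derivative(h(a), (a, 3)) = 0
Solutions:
 h(a) = C1 + C2*a + C3*a^2


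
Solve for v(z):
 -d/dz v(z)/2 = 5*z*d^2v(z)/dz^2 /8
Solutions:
 v(z) = C1 + C2*z^(1/5)


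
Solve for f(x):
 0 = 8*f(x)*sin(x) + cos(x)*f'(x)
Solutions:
 f(x) = C1*cos(x)^8


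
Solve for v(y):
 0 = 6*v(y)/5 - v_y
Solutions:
 v(y) = C1*exp(6*y/5)


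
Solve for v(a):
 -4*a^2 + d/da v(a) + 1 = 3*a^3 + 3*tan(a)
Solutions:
 v(a) = C1 + 3*a^4/4 + 4*a^3/3 - a - 3*log(cos(a))


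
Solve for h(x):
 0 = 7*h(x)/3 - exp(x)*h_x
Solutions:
 h(x) = C1*exp(-7*exp(-x)/3)


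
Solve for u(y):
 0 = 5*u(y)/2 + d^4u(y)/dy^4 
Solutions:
 u(y) = (C1*sin(10^(1/4)*y/2) + C2*cos(10^(1/4)*y/2))*exp(-10^(1/4)*y/2) + (C3*sin(10^(1/4)*y/2) + C4*cos(10^(1/4)*y/2))*exp(10^(1/4)*y/2)


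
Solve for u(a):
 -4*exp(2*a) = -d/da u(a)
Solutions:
 u(a) = C1 + 2*exp(2*a)


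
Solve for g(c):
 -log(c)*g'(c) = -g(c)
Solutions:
 g(c) = C1*exp(li(c))


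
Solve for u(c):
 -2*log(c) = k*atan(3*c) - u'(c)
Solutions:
 u(c) = C1 + 2*c*log(c) - 2*c + k*(c*atan(3*c) - log(9*c^2 + 1)/6)


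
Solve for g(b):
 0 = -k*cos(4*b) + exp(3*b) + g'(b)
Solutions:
 g(b) = C1 + k*sin(4*b)/4 - exp(3*b)/3


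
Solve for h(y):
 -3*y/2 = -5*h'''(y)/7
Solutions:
 h(y) = C1 + C2*y + C3*y^2 + 7*y^4/80


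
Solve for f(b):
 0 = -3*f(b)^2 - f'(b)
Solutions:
 f(b) = 1/(C1 + 3*b)


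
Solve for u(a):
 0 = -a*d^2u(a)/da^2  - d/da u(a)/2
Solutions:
 u(a) = C1 + C2*sqrt(a)


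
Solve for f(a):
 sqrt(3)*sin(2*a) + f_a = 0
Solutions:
 f(a) = C1 + sqrt(3)*cos(2*a)/2


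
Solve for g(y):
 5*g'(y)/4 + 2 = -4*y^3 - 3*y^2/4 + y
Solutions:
 g(y) = C1 - 4*y^4/5 - y^3/5 + 2*y^2/5 - 8*y/5


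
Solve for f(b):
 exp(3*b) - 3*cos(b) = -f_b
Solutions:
 f(b) = C1 - exp(3*b)/3 + 3*sin(b)


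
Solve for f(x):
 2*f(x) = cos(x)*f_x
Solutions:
 f(x) = C1*(sin(x) + 1)/(sin(x) - 1)


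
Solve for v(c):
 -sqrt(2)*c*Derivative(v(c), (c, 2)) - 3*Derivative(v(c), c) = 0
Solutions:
 v(c) = C1 + C2*c^(1 - 3*sqrt(2)/2)


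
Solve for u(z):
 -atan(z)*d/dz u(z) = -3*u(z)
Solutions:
 u(z) = C1*exp(3*Integral(1/atan(z), z))


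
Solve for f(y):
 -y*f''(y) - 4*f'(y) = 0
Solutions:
 f(y) = C1 + C2/y^3


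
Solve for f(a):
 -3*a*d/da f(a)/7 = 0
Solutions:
 f(a) = C1


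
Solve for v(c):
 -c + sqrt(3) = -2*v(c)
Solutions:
 v(c) = c/2 - sqrt(3)/2


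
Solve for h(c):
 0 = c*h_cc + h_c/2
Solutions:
 h(c) = C1 + C2*sqrt(c)


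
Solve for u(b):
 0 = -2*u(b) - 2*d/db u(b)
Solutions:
 u(b) = C1*exp(-b)


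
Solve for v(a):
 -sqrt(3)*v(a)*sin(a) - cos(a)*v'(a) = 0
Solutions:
 v(a) = C1*cos(a)^(sqrt(3))


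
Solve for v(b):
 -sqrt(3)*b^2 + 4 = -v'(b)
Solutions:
 v(b) = C1 + sqrt(3)*b^3/3 - 4*b


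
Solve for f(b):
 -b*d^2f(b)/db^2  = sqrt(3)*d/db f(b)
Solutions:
 f(b) = C1 + C2*b^(1 - sqrt(3))


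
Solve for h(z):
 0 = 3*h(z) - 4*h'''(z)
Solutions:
 h(z) = C3*exp(6^(1/3)*z/2) + (C1*sin(2^(1/3)*3^(5/6)*z/4) + C2*cos(2^(1/3)*3^(5/6)*z/4))*exp(-6^(1/3)*z/4)


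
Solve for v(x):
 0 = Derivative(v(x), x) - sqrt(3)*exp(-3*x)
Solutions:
 v(x) = C1 - sqrt(3)*exp(-3*x)/3


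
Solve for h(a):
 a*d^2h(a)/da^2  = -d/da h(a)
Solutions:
 h(a) = C1 + C2*log(a)


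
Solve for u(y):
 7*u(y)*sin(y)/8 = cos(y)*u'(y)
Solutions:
 u(y) = C1/cos(y)^(7/8)


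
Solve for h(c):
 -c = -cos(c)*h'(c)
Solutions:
 h(c) = C1 + Integral(c/cos(c), c)


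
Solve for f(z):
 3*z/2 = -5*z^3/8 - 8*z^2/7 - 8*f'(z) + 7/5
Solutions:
 f(z) = C1 - 5*z^4/256 - z^3/21 - 3*z^2/32 + 7*z/40


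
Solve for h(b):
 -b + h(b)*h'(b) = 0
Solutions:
 h(b) = -sqrt(C1 + b^2)
 h(b) = sqrt(C1 + b^2)


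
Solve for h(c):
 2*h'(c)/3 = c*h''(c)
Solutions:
 h(c) = C1 + C2*c^(5/3)


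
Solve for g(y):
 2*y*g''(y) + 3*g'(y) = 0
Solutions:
 g(y) = C1 + C2/sqrt(y)


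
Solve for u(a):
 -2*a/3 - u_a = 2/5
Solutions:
 u(a) = C1 - a^2/3 - 2*a/5


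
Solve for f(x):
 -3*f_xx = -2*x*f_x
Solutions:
 f(x) = C1 + C2*erfi(sqrt(3)*x/3)


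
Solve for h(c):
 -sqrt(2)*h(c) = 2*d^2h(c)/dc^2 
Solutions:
 h(c) = C1*sin(2^(3/4)*c/2) + C2*cos(2^(3/4)*c/2)


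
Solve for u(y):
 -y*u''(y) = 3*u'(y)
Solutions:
 u(y) = C1 + C2/y^2


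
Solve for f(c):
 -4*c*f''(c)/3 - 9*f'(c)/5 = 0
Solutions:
 f(c) = C1 + C2/c^(7/20)


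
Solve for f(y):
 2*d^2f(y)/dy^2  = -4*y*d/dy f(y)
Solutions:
 f(y) = C1 + C2*erf(y)


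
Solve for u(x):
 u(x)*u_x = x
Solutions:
 u(x) = -sqrt(C1 + x^2)
 u(x) = sqrt(C1 + x^2)


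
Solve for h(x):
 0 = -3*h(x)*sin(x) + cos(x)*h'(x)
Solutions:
 h(x) = C1/cos(x)^3


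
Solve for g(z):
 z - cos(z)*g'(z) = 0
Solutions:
 g(z) = C1 + Integral(z/cos(z), z)


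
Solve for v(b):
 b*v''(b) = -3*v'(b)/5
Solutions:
 v(b) = C1 + C2*b^(2/5)


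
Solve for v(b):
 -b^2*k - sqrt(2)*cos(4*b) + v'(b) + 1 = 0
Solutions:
 v(b) = C1 + b^3*k/3 - b + sqrt(2)*sin(4*b)/4


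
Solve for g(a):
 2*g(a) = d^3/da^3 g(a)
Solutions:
 g(a) = C3*exp(2^(1/3)*a) + (C1*sin(2^(1/3)*sqrt(3)*a/2) + C2*cos(2^(1/3)*sqrt(3)*a/2))*exp(-2^(1/3)*a/2)


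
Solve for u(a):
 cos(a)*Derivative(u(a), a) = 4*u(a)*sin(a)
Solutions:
 u(a) = C1/cos(a)^4


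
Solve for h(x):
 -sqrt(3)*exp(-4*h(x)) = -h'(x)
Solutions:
 h(x) = log(-I*(C1 + 4*sqrt(3)*x)^(1/4))
 h(x) = log(I*(C1 + 4*sqrt(3)*x)^(1/4))
 h(x) = log(-(C1 + 4*sqrt(3)*x)^(1/4))
 h(x) = log(C1 + 4*sqrt(3)*x)/4


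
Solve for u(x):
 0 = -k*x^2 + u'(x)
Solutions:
 u(x) = C1 + k*x^3/3


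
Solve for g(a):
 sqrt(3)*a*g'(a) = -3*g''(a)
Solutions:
 g(a) = C1 + C2*erf(sqrt(2)*3^(3/4)*a/6)


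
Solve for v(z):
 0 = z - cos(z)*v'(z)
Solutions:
 v(z) = C1 + Integral(z/cos(z), z)


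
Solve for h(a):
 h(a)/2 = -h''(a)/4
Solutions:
 h(a) = C1*sin(sqrt(2)*a) + C2*cos(sqrt(2)*a)


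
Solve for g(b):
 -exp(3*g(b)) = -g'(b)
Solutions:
 g(b) = log(-1/(C1 + 3*b))/3
 g(b) = log((-1/(C1 + b))^(1/3)*(-3^(2/3) - 3*3^(1/6)*I)/6)
 g(b) = log((-1/(C1 + b))^(1/3)*(-3^(2/3) + 3*3^(1/6)*I)/6)


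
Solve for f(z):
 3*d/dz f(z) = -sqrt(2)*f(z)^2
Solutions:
 f(z) = 3/(C1 + sqrt(2)*z)


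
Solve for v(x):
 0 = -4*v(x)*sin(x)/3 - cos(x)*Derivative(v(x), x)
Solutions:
 v(x) = C1*cos(x)^(4/3)


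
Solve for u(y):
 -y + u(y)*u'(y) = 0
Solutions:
 u(y) = -sqrt(C1 + y^2)
 u(y) = sqrt(C1 + y^2)


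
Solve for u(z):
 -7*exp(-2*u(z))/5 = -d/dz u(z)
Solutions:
 u(z) = log(-sqrt(C1 + 70*z)) - log(5)
 u(z) = log(C1 + 70*z)/2 - log(5)


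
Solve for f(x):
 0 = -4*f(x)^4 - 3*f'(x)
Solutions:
 f(x) = (-1 - sqrt(3)*I)*(1/(C1 + 4*x))^(1/3)/2
 f(x) = (-1 + sqrt(3)*I)*(1/(C1 + 4*x))^(1/3)/2
 f(x) = (1/(C1 + 4*x))^(1/3)


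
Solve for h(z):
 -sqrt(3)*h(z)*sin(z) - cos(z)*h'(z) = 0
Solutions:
 h(z) = C1*cos(z)^(sqrt(3))


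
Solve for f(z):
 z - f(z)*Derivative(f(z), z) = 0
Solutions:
 f(z) = -sqrt(C1 + z^2)
 f(z) = sqrt(C1 + z^2)


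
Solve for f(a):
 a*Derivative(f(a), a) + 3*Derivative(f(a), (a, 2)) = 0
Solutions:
 f(a) = C1 + C2*erf(sqrt(6)*a/6)


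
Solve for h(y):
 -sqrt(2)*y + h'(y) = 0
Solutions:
 h(y) = C1 + sqrt(2)*y^2/2


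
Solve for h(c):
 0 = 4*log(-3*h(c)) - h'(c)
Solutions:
 -Integral(1/(log(-_y) + log(3)), (_y, h(c)))/4 = C1 - c


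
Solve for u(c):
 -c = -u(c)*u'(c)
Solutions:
 u(c) = -sqrt(C1 + c^2)
 u(c) = sqrt(C1 + c^2)


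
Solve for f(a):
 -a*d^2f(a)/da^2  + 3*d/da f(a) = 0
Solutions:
 f(a) = C1 + C2*a^4


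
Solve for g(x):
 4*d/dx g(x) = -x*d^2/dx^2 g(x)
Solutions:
 g(x) = C1 + C2/x^3


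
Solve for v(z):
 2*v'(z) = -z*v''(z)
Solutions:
 v(z) = C1 + C2/z


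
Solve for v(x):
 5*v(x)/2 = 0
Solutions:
 v(x) = 0


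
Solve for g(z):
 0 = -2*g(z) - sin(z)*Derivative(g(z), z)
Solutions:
 g(z) = C1*(cos(z) + 1)/(cos(z) - 1)


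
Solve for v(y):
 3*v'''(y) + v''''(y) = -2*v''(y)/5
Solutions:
 v(y) = C1 + C2*y + C3*exp(y*(-15 + sqrt(185))/10) + C4*exp(-y*(sqrt(185) + 15)/10)


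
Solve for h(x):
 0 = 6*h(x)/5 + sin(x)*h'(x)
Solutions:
 h(x) = C1*(cos(x) + 1)^(3/5)/(cos(x) - 1)^(3/5)


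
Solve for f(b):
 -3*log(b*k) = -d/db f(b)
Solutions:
 f(b) = C1 + 3*b*log(b*k) - 3*b


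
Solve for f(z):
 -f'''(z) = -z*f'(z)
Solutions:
 f(z) = C1 + Integral(C2*airyai(z) + C3*airybi(z), z)


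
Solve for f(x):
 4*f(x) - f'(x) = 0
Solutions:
 f(x) = C1*exp(4*x)


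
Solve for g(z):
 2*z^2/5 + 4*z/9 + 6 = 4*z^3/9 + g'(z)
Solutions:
 g(z) = C1 - z^4/9 + 2*z^3/15 + 2*z^2/9 + 6*z


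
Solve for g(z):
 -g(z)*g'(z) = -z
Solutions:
 g(z) = -sqrt(C1 + z^2)
 g(z) = sqrt(C1 + z^2)


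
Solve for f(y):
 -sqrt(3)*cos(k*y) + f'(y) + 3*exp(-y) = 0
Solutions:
 f(y) = C1 + 3*exp(-y) + sqrt(3)*sin(k*y)/k


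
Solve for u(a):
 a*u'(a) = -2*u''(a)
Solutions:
 u(a) = C1 + C2*erf(a/2)


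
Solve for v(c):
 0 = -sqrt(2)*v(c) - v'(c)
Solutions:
 v(c) = C1*exp(-sqrt(2)*c)


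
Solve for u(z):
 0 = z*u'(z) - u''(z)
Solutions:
 u(z) = C1 + C2*erfi(sqrt(2)*z/2)


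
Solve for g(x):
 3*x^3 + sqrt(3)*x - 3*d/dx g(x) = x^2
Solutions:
 g(x) = C1 + x^4/4 - x^3/9 + sqrt(3)*x^2/6


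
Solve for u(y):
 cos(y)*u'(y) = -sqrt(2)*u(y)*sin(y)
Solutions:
 u(y) = C1*cos(y)^(sqrt(2))


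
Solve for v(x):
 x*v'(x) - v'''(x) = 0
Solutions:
 v(x) = C1 + Integral(C2*airyai(x) + C3*airybi(x), x)


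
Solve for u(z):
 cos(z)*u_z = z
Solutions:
 u(z) = C1 + Integral(z/cos(z), z)


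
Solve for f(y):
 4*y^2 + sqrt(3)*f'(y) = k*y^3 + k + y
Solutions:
 f(y) = C1 + sqrt(3)*k*y^4/12 + sqrt(3)*k*y/3 - 4*sqrt(3)*y^3/9 + sqrt(3)*y^2/6


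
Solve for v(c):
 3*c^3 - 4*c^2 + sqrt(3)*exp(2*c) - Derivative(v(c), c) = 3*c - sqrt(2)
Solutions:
 v(c) = C1 + 3*c^4/4 - 4*c^3/3 - 3*c^2/2 + sqrt(2)*c + sqrt(3)*exp(2*c)/2


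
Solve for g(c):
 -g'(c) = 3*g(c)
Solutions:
 g(c) = C1*exp(-3*c)


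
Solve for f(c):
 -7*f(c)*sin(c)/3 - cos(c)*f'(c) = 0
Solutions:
 f(c) = C1*cos(c)^(7/3)


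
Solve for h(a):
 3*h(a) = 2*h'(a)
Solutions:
 h(a) = C1*exp(3*a/2)


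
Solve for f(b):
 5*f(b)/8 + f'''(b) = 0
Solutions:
 f(b) = C3*exp(-5^(1/3)*b/2) + (C1*sin(sqrt(3)*5^(1/3)*b/4) + C2*cos(sqrt(3)*5^(1/3)*b/4))*exp(5^(1/3)*b/4)


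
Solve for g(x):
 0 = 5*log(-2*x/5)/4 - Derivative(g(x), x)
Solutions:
 g(x) = C1 + 5*x*log(-x)/4 + 5*x*(-log(5) - 1 + log(2))/4


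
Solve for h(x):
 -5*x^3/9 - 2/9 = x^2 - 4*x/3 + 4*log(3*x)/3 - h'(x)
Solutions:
 h(x) = C1 + 5*x^4/36 + x^3/3 - 2*x^2/3 + 4*x*log(x)/3 - 10*x/9 + 4*x*log(3)/3


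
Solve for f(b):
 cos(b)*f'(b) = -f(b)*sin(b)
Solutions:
 f(b) = C1*cos(b)


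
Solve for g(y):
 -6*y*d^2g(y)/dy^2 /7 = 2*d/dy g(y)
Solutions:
 g(y) = C1 + C2/y^(4/3)


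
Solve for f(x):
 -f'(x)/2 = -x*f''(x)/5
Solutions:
 f(x) = C1 + C2*x^(7/2)


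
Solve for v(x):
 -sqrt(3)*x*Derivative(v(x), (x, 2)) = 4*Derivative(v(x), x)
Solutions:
 v(x) = C1 + C2*x^(1 - 4*sqrt(3)/3)


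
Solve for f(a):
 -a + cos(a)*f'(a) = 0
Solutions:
 f(a) = C1 + Integral(a/cos(a), a)


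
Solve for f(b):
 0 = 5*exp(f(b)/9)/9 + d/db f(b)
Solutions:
 f(b) = 9*log(1/(C1 + 5*b)) + 36*log(3)


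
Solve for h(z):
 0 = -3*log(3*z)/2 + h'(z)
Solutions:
 h(z) = C1 + 3*z*log(z)/2 - 3*z/2 + 3*z*log(3)/2


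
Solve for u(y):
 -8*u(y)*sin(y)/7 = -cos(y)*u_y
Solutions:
 u(y) = C1/cos(y)^(8/7)


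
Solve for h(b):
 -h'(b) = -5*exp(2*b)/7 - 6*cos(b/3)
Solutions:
 h(b) = C1 + 5*exp(2*b)/14 + 18*sin(b/3)


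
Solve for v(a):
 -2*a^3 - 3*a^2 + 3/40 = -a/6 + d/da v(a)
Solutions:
 v(a) = C1 - a^4/2 - a^3 + a^2/12 + 3*a/40


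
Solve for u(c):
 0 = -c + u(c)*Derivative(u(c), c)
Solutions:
 u(c) = -sqrt(C1 + c^2)
 u(c) = sqrt(C1 + c^2)


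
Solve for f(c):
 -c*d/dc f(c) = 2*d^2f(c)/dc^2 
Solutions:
 f(c) = C1 + C2*erf(c/2)


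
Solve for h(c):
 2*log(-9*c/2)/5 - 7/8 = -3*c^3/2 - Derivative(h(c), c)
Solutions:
 h(c) = C1 - 3*c^4/8 - 2*c*log(-c)/5 + c*(-32*log(3) + 16*log(2) + 51)/40


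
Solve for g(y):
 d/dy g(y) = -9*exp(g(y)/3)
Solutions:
 g(y) = 3*log(1/(C1 + 9*y)) + 3*log(3)


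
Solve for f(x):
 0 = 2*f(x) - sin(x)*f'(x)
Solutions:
 f(x) = C1*(cos(x) - 1)/(cos(x) + 1)


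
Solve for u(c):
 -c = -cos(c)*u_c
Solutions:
 u(c) = C1 + Integral(c/cos(c), c)


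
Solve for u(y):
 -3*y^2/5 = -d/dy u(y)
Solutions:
 u(y) = C1 + y^3/5


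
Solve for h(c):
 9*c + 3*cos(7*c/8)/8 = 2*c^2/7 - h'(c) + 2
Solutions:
 h(c) = C1 + 2*c^3/21 - 9*c^2/2 + 2*c - 3*sin(7*c/8)/7


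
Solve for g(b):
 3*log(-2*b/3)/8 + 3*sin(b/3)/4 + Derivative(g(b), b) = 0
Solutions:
 g(b) = C1 - 3*b*log(-b)/8 - 3*b*log(2)/8 + 3*b/8 + 3*b*log(3)/8 + 9*cos(b/3)/4


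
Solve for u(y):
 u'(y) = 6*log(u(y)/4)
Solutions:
 Integral(1/(-log(_y) + 2*log(2)), (_y, u(y)))/6 = C1 - y


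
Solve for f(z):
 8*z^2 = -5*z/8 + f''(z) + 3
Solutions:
 f(z) = C1 + C2*z + 2*z^4/3 + 5*z^3/48 - 3*z^2/2


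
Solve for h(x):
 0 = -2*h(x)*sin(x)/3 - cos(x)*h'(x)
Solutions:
 h(x) = C1*cos(x)^(2/3)


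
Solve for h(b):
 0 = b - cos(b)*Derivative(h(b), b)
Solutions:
 h(b) = C1 + Integral(b/cos(b), b)


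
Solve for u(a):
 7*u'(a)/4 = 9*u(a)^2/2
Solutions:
 u(a) = -7/(C1 + 18*a)


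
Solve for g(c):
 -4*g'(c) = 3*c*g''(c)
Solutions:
 g(c) = C1 + C2/c^(1/3)


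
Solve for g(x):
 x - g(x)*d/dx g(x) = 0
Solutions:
 g(x) = -sqrt(C1 + x^2)
 g(x) = sqrt(C1 + x^2)


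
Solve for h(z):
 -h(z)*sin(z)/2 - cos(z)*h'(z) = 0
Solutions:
 h(z) = C1*sqrt(cos(z))


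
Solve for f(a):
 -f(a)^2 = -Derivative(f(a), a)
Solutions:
 f(a) = -1/(C1 + a)


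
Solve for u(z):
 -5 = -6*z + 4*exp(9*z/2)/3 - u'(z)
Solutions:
 u(z) = C1 - 3*z^2 + 5*z + 8*exp(9*z/2)/27


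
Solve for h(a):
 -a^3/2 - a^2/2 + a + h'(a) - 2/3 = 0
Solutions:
 h(a) = C1 + a^4/8 + a^3/6 - a^2/2 + 2*a/3


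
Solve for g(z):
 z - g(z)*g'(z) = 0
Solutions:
 g(z) = -sqrt(C1 + z^2)
 g(z) = sqrt(C1 + z^2)


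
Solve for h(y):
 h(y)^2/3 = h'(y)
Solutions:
 h(y) = -3/(C1 + y)


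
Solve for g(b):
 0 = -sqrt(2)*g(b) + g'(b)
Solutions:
 g(b) = C1*exp(sqrt(2)*b)


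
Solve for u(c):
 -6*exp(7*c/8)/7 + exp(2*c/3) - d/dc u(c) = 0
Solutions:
 u(c) = C1 - 48*exp(7*c/8)/49 + 3*exp(2*c/3)/2


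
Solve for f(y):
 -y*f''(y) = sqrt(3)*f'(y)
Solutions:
 f(y) = C1 + C2*y^(1 - sqrt(3))


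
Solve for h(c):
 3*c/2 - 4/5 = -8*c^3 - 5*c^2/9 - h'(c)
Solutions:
 h(c) = C1 - 2*c^4 - 5*c^3/27 - 3*c^2/4 + 4*c/5


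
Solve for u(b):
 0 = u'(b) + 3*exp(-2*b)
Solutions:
 u(b) = C1 + 3*exp(-2*b)/2


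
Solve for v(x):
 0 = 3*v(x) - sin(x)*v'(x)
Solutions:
 v(x) = C1*(cos(x) - 1)^(3/2)/(cos(x) + 1)^(3/2)


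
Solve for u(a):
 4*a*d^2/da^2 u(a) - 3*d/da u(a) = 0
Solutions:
 u(a) = C1 + C2*a^(7/4)


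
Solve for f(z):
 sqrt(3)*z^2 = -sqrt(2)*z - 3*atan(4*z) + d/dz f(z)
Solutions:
 f(z) = C1 + sqrt(3)*z^3/3 + sqrt(2)*z^2/2 + 3*z*atan(4*z) - 3*log(16*z^2 + 1)/8


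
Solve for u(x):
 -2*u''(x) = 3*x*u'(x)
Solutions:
 u(x) = C1 + C2*erf(sqrt(3)*x/2)


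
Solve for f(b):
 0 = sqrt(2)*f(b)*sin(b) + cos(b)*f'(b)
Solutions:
 f(b) = C1*cos(b)^(sqrt(2))


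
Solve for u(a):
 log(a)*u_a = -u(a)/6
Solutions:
 u(a) = C1*exp(-li(a)/6)


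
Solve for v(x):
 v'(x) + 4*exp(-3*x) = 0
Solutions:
 v(x) = C1 + 4*exp(-3*x)/3


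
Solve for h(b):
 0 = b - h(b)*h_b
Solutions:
 h(b) = -sqrt(C1 + b^2)
 h(b) = sqrt(C1 + b^2)


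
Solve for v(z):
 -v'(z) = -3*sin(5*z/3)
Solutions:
 v(z) = C1 - 9*cos(5*z/3)/5


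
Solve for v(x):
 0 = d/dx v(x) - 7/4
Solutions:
 v(x) = C1 + 7*x/4


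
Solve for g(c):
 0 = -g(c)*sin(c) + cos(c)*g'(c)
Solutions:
 g(c) = C1/cos(c)


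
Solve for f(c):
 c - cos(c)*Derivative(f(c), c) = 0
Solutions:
 f(c) = C1 + Integral(c/cos(c), c)


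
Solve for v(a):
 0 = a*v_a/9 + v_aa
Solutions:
 v(a) = C1 + C2*erf(sqrt(2)*a/6)


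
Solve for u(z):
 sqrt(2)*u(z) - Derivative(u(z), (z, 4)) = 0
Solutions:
 u(z) = C1*exp(-2^(1/8)*z) + C2*exp(2^(1/8)*z) + C3*sin(2^(1/8)*z) + C4*cos(2^(1/8)*z)


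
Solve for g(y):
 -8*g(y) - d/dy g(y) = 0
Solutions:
 g(y) = C1*exp(-8*y)


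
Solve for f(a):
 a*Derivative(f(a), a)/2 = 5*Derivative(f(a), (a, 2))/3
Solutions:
 f(a) = C1 + C2*erfi(sqrt(15)*a/10)


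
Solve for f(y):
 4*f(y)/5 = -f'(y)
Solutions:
 f(y) = C1*exp(-4*y/5)


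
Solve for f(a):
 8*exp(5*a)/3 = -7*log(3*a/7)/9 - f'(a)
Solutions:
 f(a) = C1 - 7*a*log(a)/9 + 7*a*(-log(3) + 1 + log(7))/9 - 8*exp(5*a)/15


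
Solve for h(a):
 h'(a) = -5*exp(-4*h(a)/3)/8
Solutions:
 h(a) = 3*log(-I*(C1 - 5*a/6)^(1/4))
 h(a) = 3*log(I*(C1 - 5*a/6)^(1/4))
 h(a) = 3*log(-(C1 - 5*a/6)^(1/4))
 h(a) = 3*log(C1 - 5*a/6)/4


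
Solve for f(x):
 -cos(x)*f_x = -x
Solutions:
 f(x) = C1 + Integral(x/cos(x), x)


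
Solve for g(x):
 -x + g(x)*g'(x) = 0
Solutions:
 g(x) = -sqrt(C1 + x^2)
 g(x) = sqrt(C1 + x^2)


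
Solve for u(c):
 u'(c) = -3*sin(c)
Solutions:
 u(c) = C1 + 3*cos(c)


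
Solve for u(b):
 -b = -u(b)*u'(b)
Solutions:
 u(b) = -sqrt(C1 + b^2)
 u(b) = sqrt(C1 + b^2)


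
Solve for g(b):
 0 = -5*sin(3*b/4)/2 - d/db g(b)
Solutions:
 g(b) = C1 + 10*cos(3*b/4)/3


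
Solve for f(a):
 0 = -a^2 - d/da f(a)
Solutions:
 f(a) = C1 - a^3/3


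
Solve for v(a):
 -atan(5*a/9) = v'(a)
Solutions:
 v(a) = C1 - a*atan(5*a/9) + 9*log(25*a^2 + 81)/10


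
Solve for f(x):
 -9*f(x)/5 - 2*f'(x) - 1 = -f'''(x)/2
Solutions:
 f(x) = C1*exp(-x*(20*45^(1/3)/(sqrt(1761) + 81)^(1/3) + 75^(1/3)*(sqrt(1761) + 81)^(1/3))/30)*sin(3^(1/6)*5^(1/3)*x*(-3^(2/3)*5^(1/3)*(sqrt(1761) + 81)^(1/3)/30 + 2/(sqrt(1761) + 81)^(1/3))) + C2*exp(-x*(20*45^(1/3)/(sqrt(1761) + 81)^(1/3) + 75^(1/3)*(sqrt(1761) + 81)^(1/3))/30)*cos(3^(1/6)*5^(1/3)*x*(-3^(2/3)*5^(1/3)*(sqrt(1761) + 81)^(1/3)/30 + 2/(sqrt(1761) + 81)^(1/3))) + C3*exp(x*(20*45^(1/3)/(sqrt(1761) + 81)^(1/3) + 75^(1/3)*(sqrt(1761) + 81)^(1/3))/15) - 5/9


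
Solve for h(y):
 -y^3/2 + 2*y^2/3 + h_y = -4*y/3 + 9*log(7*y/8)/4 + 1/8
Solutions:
 h(y) = C1 + y^4/8 - 2*y^3/9 - 2*y^2/3 + 9*y*log(y)/4 - 27*y*log(2)/4 - 17*y/8 + 9*y*log(7)/4


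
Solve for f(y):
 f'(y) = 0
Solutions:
 f(y) = C1


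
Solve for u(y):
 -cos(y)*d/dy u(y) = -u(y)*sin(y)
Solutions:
 u(y) = C1/cos(y)


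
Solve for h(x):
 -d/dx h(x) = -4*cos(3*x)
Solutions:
 h(x) = C1 + 4*sin(3*x)/3


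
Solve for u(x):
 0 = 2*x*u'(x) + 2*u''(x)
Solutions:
 u(x) = C1 + C2*erf(sqrt(2)*x/2)


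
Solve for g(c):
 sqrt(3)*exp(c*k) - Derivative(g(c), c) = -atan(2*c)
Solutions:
 g(c) = C1 + c*atan(2*c) + sqrt(3)*Piecewise((exp(c*k)/k, Ne(k, 0)), (c, True)) - log(4*c^2 + 1)/4


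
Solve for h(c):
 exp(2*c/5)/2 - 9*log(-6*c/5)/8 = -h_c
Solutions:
 h(c) = C1 + 9*c*log(-c)/8 + 9*c*(-log(5) - 1 + log(6))/8 - 5*exp(2*c/5)/4


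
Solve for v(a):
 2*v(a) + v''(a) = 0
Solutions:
 v(a) = C1*sin(sqrt(2)*a) + C2*cos(sqrt(2)*a)


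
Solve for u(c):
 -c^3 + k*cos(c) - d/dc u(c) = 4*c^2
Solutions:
 u(c) = C1 - c^4/4 - 4*c^3/3 + k*sin(c)


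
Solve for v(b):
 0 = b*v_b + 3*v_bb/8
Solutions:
 v(b) = C1 + C2*erf(2*sqrt(3)*b/3)


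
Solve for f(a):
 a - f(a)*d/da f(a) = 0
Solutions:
 f(a) = -sqrt(C1 + a^2)
 f(a) = sqrt(C1 + a^2)


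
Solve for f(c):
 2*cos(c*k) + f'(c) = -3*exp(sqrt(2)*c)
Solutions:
 f(c) = C1 - 3*sqrt(2)*exp(sqrt(2)*c)/2 - 2*sin(c*k)/k


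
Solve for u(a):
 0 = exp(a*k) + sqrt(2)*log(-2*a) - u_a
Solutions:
 u(a) = C1 + sqrt(2)*a*log(-a) + sqrt(2)*a*(-1 + log(2)) + Piecewise((exp(a*k)/k, Ne(k, 0)), (a, True))


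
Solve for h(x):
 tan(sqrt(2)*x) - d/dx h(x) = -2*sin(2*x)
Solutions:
 h(x) = C1 - sqrt(2)*log(cos(sqrt(2)*x))/2 - cos(2*x)


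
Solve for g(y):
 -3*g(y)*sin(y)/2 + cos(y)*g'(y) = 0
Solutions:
 g(y) = C1/cos(y)^(3/2)


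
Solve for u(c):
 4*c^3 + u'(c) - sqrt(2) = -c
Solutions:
 u(c) = C1 - c^4 - c^2/2 + sqrt(2)*c


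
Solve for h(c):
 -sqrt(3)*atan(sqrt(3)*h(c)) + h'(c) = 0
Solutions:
 Integral(1/atan(sqrt(3)*_y), (_y, h(c))) = C1 + sqrt(3)*c


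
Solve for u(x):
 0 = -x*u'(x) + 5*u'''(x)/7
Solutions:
 u(x) = C1 + Integral(C2*airyai(5^(2/3)*7^(1/3)*x/5) + C3*airybi(5^(2/3)*7^(1/3)*x/5), x)


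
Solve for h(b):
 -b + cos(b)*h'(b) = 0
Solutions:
 h(b) = C1 + Integral(b/cos(b), b)


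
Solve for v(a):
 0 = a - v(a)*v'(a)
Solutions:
 v(a) = -sqrt(C1 + a^2)
 v(a) = sqrt(C1 + a^2)


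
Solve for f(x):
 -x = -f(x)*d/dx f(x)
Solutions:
 f(x) = -sqrt(C1 + x^2)
 f(x) = sqrt(C1 + x^2)


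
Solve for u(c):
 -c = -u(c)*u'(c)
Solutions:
 u(c) = -sqrt(C1 + c^2)
 u(c) = sqrt(C1 + c^2)


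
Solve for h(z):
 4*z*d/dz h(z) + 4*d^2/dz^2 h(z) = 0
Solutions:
 h(z) = C1 + C2*erf(sqrt(2)*z/2)


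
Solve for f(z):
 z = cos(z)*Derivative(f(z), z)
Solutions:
 f(z) = C1 + Integral(z/cos(z), z)


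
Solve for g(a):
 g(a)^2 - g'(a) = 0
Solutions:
 g(a) = -1/(C1 + a)


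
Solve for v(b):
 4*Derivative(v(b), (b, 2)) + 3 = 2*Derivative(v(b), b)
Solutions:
 v(b) = C1 + C2*exp(b/2) + 3*b/2


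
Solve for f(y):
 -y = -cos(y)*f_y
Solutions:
 f(y) = C1 + Integral(y/cos(y), y)


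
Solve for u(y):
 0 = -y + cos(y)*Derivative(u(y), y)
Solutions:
 u(y) = C1 + Integral(y/cos(y), y)


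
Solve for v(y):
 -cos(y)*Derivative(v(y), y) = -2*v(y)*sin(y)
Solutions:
 v(y) = C1/cos(y)^2


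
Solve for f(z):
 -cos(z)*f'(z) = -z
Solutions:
 f(z) = C1 + Integral(z/cos(z), z)


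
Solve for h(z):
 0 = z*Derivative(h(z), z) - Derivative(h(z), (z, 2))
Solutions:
 h(z) = C1 + C2*erfi(sqrt(2)*z/2)


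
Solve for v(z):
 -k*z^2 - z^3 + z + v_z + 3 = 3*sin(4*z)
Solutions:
 v(z) = C1 + k*z^3/3 + z^4/4 - z^2/2 - 3*z - 3*cos(4*z)/4


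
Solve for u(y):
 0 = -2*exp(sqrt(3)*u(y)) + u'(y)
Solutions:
 u(y) = sqrt(3)*(2*log(-1/(C1 + 2*y)) - log(3))/6


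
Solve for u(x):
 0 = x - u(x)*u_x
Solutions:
 u(x) = -sqrt(C1 + x^2)
 u(x) = sqrt(C1 + x^2)


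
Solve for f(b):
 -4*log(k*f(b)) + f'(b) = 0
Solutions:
 li(k*f(b))/k = C1 + 4*b


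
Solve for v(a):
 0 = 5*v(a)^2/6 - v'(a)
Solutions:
 v(a) = -6/(C1 + 5*a)


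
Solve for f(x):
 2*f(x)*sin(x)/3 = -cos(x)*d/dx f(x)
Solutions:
 f(x) = C1*cos(x)^(2/3)


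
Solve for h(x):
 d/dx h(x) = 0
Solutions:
 h(x) = C1


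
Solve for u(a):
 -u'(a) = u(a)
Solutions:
 u(a) = C1*exp(-a)


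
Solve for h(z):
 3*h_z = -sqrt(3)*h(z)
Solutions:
 h(z) = C1*exp(-sqrt(3)*z/3)


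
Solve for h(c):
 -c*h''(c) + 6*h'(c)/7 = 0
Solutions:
 h(c) = C1 + C2*c^(13/7)


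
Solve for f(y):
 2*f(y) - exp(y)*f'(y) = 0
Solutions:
 f(y) = C1*exp(-2*exp(-y))


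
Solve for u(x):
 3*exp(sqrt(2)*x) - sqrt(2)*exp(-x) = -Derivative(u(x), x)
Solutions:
 u(x) = C1 - 3*sqrt(2)*exp(sqrt(2)*x)/2 - sqrt(2)*exp(-x)


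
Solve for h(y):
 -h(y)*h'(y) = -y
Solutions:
 h(y) = -sqrt(C1 + y^2)
 h(y) = sqrt(C1 + y^2)


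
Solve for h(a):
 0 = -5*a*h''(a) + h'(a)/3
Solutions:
 h(a) = C1 + C2*a^(16/15)


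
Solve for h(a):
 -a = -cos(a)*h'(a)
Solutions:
 h(a) = C1 + Integral(a/cos(a), a)


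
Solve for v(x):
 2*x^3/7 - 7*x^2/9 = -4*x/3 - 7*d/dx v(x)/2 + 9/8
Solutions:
 v(x) = C1 - x^4/49 + 2*x^3/27 - 4*x^2/21 + 9*x/28


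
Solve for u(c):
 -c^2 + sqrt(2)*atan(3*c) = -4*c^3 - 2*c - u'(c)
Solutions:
 u(c) = C1 - c^4 + c^3/3 - c^2 - sqrt(2)*(c*atan(3*c) - log(9*c^2 + 1)/6)


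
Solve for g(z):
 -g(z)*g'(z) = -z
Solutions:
 g(z) = -sqrt(C1 + z^2)
 g(z) = sqrt(C1 + z^2)


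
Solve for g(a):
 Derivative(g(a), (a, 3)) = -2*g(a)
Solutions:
 g(a) = C3*exp(-2^(1/3)*a) + (C1*sin(2^(1/3)*sqrt(3)*a/2) + C2*cos(2^(1/3)*sqrt(3)*a/2))*exp(2^(1/3)*a/2)


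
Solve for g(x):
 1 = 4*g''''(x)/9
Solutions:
 g(x) = C1 + C2*x + C3*x^2 + C4*x^3 + 3*x^4/32


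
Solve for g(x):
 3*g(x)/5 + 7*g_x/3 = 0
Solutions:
 g(x) = C1*exp(-9*x/35)


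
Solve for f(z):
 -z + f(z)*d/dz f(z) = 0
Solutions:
 f(z) = -sqrt(C1 + z^2)
 f(z) = sqrt(C1 + z^2)


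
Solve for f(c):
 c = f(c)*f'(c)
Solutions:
 f(c) = -sqrt(C1 + c^2)
 f(c) = sqrt(C1 + c^2)


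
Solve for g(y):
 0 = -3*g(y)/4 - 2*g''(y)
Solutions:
 g(y) = C1*sin(sqrt(6)*y/4) + C2*cos(sqrt(6)*y/4)


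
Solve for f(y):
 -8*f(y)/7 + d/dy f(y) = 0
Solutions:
 f(y) = C1*exp(8*y/7)


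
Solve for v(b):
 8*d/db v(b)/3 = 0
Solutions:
 v(b) = C1


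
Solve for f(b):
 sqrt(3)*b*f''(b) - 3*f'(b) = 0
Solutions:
 f(b) = C1 + C2*b^(1 + sqrt(3))


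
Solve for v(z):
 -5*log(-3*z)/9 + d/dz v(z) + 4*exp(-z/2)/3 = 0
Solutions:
 v(z) = C1 + 5*z*log(-z)/9 + 5*z*(-1 + log(3))/9 + 8*exp(-z/2)/3


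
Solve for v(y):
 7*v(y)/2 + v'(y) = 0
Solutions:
 v(y) = C1*exp(-7*y/2)


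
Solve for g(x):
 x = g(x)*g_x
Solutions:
 g(x) = -sqrt(C1 + x^2)
 g(x) = sqrt(C1 + x^2)


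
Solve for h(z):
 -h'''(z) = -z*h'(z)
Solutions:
 h(z) = C1 + Integral(C2*airyai(z) + C3*airybi(z), z)


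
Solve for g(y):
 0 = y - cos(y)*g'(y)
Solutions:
 g(y) = C1 + Integral(y/cos(y), y)


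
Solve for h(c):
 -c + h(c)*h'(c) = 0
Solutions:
 h(c) = -sqrt(C1 + c^2)
 h(c) = sqrt(C1 + c^2)


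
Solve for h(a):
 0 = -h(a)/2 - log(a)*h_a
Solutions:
 h(a) = C1*exp(-li(a)/2)


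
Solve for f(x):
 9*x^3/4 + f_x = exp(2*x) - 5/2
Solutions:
 f(x) = C1 - 9*x^4/16 - 5*x/2 + exp(2*x)/2


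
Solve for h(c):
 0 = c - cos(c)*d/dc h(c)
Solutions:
 h(c) = C1 + Integral(c/cos(c), c)


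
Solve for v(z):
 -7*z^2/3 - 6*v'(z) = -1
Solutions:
 v(z) = C1 - 7*z^3/54 + z/6


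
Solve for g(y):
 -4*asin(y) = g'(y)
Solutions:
 g(y) = C1 - 4*y*asin(y) - 4*sqrt(1 - y^2)


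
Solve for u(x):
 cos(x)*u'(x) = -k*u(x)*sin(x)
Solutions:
 u(x) = C1*exp(k*log(cos(x)))


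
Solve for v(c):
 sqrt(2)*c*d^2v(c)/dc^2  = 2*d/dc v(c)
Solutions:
 v(c) = C1 + C2*c^(1 + sqrt(2))


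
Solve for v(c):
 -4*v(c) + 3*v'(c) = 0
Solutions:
 v(c) = C1*exp(4*c/3)


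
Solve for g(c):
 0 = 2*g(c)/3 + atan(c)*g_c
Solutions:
 g(c) = C1*exp(-2*Integral(1/atan(c), c)/3)


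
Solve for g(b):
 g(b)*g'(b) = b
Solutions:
 g(b) = -sqrt(C1 + b^2)
 g(b) = sqrt(C1 + b^2)


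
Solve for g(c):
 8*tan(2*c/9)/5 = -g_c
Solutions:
 g(c) = C1 + 36*log(cos(2*c/9))/5


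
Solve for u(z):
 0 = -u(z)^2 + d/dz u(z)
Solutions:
 u(z) = -1/(C1 + z)


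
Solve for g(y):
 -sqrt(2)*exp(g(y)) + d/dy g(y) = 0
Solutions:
 g(y) = log(-1/(C1 + sqrt(2)*y))


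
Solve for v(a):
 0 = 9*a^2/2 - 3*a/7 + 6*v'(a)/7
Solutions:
 v(a) = C1 - 7*a^3/4 + a^2/4


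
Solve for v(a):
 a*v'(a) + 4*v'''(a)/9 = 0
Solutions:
 v(a) = C1 + Integral(C2*airyai(-2^(1/3)*3^(2/3)*a/2) + C3*airybi(-2^(1/3)*3^(2/3)*a/2), a)


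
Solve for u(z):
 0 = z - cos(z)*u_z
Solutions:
 u(z) = C1 + Integral(z/cos(z), z)


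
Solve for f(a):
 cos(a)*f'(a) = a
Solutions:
 f(a) = C1 + Integral(a/cos(a), a)


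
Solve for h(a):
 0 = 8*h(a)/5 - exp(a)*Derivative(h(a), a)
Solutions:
 h(a) = C1*exp(-8*exp(-a)/5)


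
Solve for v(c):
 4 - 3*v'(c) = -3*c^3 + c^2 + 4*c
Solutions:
 v(c) = C1 + c^4/4 - c^3/9 - 2*c^2/3 + 4*c/3


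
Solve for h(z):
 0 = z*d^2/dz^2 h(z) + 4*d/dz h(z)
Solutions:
 h(z) = C1 + C2/z^3


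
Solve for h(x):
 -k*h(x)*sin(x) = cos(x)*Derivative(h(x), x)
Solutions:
 h(x) = C1*exp(k*log(cos(x)))


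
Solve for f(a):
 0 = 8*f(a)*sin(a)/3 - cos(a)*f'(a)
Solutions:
 f(a) = C1/cos(a)^(8/3)


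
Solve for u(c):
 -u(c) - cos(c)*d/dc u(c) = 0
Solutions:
 u(c) = C1*sqrt(sin(c) - 1)/sqrt(sin(c) + 1)
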